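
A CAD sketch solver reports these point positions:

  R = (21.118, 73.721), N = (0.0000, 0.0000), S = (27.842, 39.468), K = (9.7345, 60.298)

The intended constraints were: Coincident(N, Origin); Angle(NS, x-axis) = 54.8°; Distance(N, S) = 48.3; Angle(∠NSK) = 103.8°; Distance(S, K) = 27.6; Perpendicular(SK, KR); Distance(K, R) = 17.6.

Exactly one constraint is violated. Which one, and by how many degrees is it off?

Perpendicular(SK, KR) — off by 8.70°.

N = (0.00, 0.00) ✓; NS at 54.80° ✓; |NS| = 48.30 ✓; ∠NSK = 103.8° ✓; |SK| = 27.60 ✓; ∠(SK, KR) = 81.30° ✗; |KR| = 17.60 ✓.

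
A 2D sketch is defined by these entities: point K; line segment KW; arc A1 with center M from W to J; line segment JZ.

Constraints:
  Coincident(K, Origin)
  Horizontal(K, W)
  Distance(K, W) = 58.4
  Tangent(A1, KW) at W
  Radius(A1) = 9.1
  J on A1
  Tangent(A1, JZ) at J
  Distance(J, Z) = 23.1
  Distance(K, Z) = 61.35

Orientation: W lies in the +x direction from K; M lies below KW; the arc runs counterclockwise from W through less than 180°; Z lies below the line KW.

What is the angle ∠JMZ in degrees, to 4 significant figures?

68.50°

Checks: |MJ| = 9.100 ✓; ∠(MJ, JZ) = 90.00° ✓; |JZ| = 23.10 ✓; |KZ| = 61.35 ✓.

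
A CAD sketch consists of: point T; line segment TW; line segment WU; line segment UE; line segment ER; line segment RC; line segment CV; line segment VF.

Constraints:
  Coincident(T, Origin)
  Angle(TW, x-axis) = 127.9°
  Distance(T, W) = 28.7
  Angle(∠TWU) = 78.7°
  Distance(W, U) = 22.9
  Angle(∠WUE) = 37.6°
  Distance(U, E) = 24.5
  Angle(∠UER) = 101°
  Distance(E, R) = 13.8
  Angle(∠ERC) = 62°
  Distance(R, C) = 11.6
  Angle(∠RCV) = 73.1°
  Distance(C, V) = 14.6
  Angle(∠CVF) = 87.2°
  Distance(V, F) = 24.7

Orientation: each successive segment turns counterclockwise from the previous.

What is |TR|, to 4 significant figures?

25.58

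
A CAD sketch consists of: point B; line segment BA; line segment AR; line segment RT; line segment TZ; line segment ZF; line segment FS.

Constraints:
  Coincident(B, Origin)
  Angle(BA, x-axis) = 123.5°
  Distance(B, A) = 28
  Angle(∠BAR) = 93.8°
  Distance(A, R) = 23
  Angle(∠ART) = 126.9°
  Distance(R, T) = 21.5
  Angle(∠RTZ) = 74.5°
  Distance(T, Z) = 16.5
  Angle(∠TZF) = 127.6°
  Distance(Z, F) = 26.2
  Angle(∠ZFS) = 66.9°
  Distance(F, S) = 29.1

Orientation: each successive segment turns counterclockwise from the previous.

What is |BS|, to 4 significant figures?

42.40

B is at the origin; BA runs at 123.5° with length 28.0, so A = (-15.45, 23.35). ∠BAR = 93.8° gives AR at -150.3° from the x-axis; with |AR| = 23.0, R = (-35.43, 11.95). ∠ART = 126.9° gives RT at -97.20° from the x-axis; with |RT| = 21.5, T = (-38.13, -9.377). ∠RTZ = 74.5° gives TZ at 8.300° from the x-axis; with |TZ| = 16.5, Z = (-21.80, -6.995). ∠TZF = 127.6° gives ZF at 60.70° from the x-axis; with |ZF| = 26.2, F = (-8.978, 15.85). ∠ZFS = 66.9° gives FS at 173.8° from the x-axis; with |FS| = 29.1, S = (-37.91, 19.00). Then |BS| = |S − B| = 42.40.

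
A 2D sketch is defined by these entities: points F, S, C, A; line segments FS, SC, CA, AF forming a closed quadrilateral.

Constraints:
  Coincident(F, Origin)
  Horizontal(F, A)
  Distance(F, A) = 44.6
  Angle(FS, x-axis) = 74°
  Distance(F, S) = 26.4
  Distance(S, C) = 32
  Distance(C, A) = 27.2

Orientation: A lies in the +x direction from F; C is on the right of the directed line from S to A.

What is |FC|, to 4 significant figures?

18.48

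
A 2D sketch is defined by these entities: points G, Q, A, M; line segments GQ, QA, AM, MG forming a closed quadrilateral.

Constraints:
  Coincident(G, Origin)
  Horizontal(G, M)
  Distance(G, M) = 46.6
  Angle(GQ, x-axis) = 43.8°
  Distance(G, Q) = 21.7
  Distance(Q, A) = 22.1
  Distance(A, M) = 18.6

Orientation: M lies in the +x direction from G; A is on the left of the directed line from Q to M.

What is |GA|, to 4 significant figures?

41.11

Checks: GQ at 43.80° ✓; |QA| = 22.10 ✓; |AM| = 18.60 ✓.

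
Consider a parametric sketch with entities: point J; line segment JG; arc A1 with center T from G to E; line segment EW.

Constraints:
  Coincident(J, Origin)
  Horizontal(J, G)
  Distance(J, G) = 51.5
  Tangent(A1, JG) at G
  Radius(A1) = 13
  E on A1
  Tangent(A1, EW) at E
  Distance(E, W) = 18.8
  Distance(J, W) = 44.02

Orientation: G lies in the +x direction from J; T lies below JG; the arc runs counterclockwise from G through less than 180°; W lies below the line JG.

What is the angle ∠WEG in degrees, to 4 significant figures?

142.4°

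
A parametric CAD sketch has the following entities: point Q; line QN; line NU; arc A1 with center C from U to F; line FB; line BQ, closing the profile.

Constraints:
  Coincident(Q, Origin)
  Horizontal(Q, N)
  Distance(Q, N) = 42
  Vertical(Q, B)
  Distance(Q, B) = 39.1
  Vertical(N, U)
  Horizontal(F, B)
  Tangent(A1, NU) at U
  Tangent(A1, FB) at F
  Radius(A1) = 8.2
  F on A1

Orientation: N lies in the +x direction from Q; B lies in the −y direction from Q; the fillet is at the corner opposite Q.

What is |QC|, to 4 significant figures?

45.80

QB is vertical with |QB| = 39.1 and B on the −y side, so B = (0.000, -39.10). The virtual corner opposite Q is at (42.00, -39.10). A1 meets NU tangentially, so CU is at right angles to NU and tangency of A1 to FB means the radius CF is perpendicular to FB, with radius 8.2, so the center C sits 8.2 in from both sides at C = (33.80, -30.90). Then |QC| = |C − Q| = 45.80.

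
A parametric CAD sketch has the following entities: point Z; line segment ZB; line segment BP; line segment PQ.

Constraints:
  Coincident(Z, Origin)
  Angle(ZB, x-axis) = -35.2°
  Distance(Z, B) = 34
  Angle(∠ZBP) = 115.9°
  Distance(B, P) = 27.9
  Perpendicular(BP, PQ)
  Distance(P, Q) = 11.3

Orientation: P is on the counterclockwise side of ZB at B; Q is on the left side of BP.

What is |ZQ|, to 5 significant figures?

46.900

Z is at the origin; ZB runs at -35.2° with length 34.0, so B = 34.0·(cos -35.2°, sin -35.2°) = (27.783, -19.599). ∠ZBP = 115.9°, so BP runs at -35.2° + (180° − 115.9°) = 28.900° from the x-axis; with |BP| = 27.9, P = B + 27.9·(cos 28.900°, sin 28.900°) = (52.208, -6.1151). BP is perpendicular to PQ; with |PQ| = 11.3 on the left of BP, Q = P + 11.3·(-0.48328, 0.87546) = (46.747, 3.7776). Then |ZQ| = |Q − Z| = 46.900.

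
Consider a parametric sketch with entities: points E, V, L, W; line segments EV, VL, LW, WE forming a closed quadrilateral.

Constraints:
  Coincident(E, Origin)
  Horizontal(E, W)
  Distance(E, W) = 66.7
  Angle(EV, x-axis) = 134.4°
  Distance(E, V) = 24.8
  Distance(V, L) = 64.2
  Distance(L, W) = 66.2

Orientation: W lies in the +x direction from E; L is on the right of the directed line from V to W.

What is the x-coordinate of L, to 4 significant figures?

13.07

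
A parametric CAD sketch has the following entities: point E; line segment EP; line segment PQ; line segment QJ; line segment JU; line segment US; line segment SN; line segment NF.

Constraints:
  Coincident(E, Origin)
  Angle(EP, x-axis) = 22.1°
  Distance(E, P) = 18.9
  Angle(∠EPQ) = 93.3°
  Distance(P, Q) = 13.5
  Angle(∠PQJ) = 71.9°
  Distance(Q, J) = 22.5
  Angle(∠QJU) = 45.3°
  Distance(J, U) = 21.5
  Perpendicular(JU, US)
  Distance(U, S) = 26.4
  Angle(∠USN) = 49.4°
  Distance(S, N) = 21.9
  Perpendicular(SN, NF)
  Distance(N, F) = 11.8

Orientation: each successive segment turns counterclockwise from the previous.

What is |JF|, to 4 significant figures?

12.95

∠USN = 49.4° gives SN at -147.8° from the x-axis; with |SN| = 21.9, N = (1.762, 17.69). The perpendicularity gives NF at right angles to SN, so NF runs at -57.80°; with |NF| = 11.8, F = (8.050, 7.702). Then |JF| = |F − J| = 12.95.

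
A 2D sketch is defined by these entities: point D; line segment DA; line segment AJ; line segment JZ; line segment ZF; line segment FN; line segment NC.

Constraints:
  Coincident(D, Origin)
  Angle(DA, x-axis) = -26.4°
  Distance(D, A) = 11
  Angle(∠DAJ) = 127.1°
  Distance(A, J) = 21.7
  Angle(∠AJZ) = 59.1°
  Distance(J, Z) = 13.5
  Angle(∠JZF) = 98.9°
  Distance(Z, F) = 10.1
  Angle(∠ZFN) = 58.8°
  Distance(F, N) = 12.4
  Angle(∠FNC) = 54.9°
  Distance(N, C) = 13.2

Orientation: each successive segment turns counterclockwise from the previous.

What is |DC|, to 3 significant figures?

22.9

∠ZFN = 58.8° gives FN at -10.3° from the x-axis; with |FN| = 12.4, N = (23.4, 2.28). ∠FNC = 54.9° gives NC at 115° from the x-axis; with |NC| = 13.2, C = (17.9, 14.3). Then |DC| = |C − D| = 22.9.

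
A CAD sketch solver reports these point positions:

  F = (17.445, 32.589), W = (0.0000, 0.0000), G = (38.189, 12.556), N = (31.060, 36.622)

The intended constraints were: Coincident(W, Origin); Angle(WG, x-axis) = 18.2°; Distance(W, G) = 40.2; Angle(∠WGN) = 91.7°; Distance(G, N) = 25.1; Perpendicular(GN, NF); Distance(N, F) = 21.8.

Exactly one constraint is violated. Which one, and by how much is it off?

Distance(N, F) = 21.8 — off by 7.60.

W = (0.00, 0.00) ✓; WG at 18.20° ✓; |WG| = 40.20 ✓; ∠WGN = 91.70° ✓; |GN| = 25.10 ✓; ∠(GN, NF) = 90.00° ✓; |NF| = 14.20 ✗.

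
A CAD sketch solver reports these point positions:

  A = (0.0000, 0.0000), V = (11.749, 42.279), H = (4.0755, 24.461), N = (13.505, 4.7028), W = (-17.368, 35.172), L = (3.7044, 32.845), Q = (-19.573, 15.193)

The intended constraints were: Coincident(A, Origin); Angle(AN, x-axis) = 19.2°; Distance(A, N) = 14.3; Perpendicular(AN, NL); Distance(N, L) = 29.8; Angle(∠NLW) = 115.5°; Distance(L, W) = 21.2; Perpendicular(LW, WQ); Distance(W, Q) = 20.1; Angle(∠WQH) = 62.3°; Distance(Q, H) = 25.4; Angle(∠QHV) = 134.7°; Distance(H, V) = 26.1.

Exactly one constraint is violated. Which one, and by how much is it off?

Distance(H, V) = 26.1 — off by 6.70.

A = (0.00, 0.00) ✓; AN at 19.20° ✓; |AN| = 14.30 ✓; ∠(AN, NL) = 90.00° ✓; |NL| = 29.80 ✓; ∠NLW = 115.5° ✓; |LW| = 21.20 ✓; ∠(LW, WQ) = 90.00° ✓; |WQ| = 20.10 ✓; ∠WQH = 62.30° ✓; |QH| = 25.40 ✓; ∠QHV = 134.7° ✓; |HV| = 19.40 ✗.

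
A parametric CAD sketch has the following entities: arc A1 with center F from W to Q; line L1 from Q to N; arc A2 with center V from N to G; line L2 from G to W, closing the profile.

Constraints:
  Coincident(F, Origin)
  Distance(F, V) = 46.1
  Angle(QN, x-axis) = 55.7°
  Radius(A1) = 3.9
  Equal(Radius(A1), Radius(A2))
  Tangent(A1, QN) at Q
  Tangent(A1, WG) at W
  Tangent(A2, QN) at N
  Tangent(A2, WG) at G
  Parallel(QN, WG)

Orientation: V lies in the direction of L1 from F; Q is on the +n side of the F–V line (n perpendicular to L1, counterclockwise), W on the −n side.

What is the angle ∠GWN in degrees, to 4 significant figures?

9.603°

The slot axis is L1's direction at 55.7°, so u = (cos 55.7°, sin 55.7°) = (0.5635, 0.8261) and n = (−sin 55.7°, cos 55.7°) = (-0.8261, 0.5635). F is at the origin and V lies 46.1 along u from F, so V = 46.1·u = (25.98, 38.08). Tangency of A1 to both parallel lines with radius 3.9 puts Q and W at F ± 3.9·n: Q = (-3.222, 2.198), W = (3.222, -2.198). Equal radii place N and G the same way about V: N = V + 3.9·n = (22.76, 40.28), G = V − 3.9·n = (29.20, 35.89). Then cos ∠GWN = WG·WN / (|WG||WN|), giving 9.603°.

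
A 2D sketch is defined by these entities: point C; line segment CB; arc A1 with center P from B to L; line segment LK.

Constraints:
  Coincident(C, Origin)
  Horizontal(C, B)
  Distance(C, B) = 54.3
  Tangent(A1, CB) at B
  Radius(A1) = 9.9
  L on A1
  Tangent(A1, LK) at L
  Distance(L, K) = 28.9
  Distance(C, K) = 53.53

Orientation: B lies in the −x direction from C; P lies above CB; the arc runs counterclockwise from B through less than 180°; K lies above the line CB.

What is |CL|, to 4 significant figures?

45.30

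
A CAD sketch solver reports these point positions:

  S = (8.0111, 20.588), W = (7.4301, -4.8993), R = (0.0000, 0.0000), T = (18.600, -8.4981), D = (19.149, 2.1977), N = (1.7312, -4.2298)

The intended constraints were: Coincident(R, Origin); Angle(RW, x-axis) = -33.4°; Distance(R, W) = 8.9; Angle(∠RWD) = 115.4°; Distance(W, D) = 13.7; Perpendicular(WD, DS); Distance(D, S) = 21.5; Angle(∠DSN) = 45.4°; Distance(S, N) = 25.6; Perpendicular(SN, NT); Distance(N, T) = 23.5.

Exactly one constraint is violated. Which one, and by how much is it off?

Distance(N, T) = 23.5 — off by 6.10.

R = (0.00, 0.00) ✓; RW at -33.40° ✓; |RW| = 8.900 ✓; ∠RWD = 115.4° ✓; |WD| = 13.70 ✓; ∠(WD, DS) = 90.00° ✓; |DS| = 21.50 ✓; ∠DSN = 45.40° ✓; |SN| = 25.60 ✓; ∠(SN, NT) = 90.00° ✓; |NT| = 17.40 ✗.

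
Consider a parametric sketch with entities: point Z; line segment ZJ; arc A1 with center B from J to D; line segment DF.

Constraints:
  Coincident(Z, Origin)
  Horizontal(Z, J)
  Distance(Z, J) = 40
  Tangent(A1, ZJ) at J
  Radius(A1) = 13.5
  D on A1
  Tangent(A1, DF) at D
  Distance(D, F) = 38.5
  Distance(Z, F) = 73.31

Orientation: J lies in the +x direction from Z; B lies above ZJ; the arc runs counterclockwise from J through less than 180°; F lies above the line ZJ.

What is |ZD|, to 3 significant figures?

55.4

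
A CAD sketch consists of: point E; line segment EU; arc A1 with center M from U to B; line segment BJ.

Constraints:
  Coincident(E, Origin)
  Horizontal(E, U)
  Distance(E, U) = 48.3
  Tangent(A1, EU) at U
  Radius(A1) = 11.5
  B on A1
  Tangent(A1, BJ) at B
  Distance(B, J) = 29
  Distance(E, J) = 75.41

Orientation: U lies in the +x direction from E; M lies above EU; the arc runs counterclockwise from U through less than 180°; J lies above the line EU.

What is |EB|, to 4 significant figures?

60.28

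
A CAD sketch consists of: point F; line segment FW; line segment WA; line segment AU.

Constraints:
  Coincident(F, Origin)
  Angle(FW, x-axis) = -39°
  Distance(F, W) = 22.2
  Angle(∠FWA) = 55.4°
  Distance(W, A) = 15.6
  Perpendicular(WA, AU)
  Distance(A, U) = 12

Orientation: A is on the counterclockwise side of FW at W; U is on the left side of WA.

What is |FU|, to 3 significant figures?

6.95

F is at the origin; FW runs at -39.0° with length 22.2, so W = 22.2·(cos -39.0°, sin -39.0°) = (17.3, -14.0). ∠FWA = 55.4°, so WA runs at -39.0° + (180° − 55.4°) = 85.6° from the x-axis; with |WA| = 15.6, A = W + 15.6·(cos 85.6°, sin 85.6°) = (18.4, 1.58). WA is perpendicular to AU; with |AU| = 12.0 on the left of WA, U = A + 12.0·(-0.997, 0.0767) = (6.48, 2.50). Then |FU| = |U − F| = 6.95.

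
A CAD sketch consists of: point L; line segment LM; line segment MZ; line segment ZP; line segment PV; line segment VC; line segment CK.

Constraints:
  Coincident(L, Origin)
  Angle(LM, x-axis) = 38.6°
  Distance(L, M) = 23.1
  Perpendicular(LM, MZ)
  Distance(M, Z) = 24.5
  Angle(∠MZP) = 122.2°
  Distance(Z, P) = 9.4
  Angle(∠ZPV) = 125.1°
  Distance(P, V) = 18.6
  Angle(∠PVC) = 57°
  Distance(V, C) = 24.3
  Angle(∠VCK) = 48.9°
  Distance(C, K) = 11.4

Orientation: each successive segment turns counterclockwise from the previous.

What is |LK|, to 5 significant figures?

26.030

L is at the origin; LM runs at 38.6° with length 23.1, so M = (18.053, 14.412). LM ⟂ MZ, so MZ runs at 128.60°; with |MZ| = 24.5, Z = (2.7681, 33.559). ∠MZP = 122.2° gives ZP at -173.60° from the x-axis; with |ZP| = 9.4, P = (-6.5733, 32.511). ∠ZPV = 125.1° gives PV at -118.70° from the x-axis; with |PV| = 18.6, V = (-15.506, 16.196). ∠PVC = 57.0° gives VC at 4.3000° from the x-axis; with |VC| = 24.3, C = (8.7261, 18.018). ∠VCK = 48.9° gives CK at 135.40° from the x-axis; with |CK| = 11.4, K = (0.60900, 26.023). Then |LK| = |K − L| = 26.030.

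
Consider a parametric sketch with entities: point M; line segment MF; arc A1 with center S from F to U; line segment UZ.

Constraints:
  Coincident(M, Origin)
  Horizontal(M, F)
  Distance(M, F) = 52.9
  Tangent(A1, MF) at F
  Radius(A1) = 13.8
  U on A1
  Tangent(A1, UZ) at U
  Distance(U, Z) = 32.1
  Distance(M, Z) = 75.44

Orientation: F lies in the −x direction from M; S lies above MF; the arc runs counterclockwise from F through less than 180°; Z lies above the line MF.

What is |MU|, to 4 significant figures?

46.18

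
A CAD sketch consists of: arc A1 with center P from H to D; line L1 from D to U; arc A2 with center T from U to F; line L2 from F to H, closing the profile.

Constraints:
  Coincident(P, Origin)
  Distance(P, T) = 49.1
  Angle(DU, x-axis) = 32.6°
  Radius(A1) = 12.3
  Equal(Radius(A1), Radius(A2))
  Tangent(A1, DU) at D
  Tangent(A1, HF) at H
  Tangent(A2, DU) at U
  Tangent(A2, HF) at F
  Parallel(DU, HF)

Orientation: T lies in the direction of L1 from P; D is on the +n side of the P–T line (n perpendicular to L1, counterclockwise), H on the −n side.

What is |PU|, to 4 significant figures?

50.62

The slot axis is L1's direction at 32.6°, so u = (cos 32.6°, sin 32.6°) = (0.8425, 0.5388) and n = (−sin 32.6°, cos 32.6°) = (-0.5388, 0.8425). P is at the origin and T lies 49.1 along u from P, so T = 49.1·u = (41.36, 26.45). Tangency of A1 to both parallel lines with radius 12.3 puts D and H at P ± 12.3·n: D = (-6.627, 10.36), H = (6.627, -10.36). Equal radii place U and F the same way about T: U = T + 12.3·n = (34.74, 36.82), F = T − 12.3·n = (47.99, 16.09). Then |PU| = |U − P| = 50.62.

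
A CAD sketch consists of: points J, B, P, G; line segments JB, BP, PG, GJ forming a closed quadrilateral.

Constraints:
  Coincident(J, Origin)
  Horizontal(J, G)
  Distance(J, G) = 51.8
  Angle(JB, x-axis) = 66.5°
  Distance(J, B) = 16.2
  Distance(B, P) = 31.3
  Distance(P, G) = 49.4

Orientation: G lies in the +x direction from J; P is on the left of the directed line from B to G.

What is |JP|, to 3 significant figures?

47.3

Checks: |BP| = 31.30 ✓; |PG| = 49.40 ✓.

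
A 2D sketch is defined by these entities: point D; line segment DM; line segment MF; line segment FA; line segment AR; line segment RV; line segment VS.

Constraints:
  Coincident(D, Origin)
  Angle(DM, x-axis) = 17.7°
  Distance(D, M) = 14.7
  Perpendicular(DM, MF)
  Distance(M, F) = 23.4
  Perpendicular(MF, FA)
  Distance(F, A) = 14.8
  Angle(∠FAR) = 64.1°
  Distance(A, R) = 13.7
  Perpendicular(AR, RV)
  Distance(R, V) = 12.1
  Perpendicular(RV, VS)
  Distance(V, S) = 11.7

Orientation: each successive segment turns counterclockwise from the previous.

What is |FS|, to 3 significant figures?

4.63

D is at the origin; DM runs at 17.7° with length 14.7, so M = (14.0, 4.47). The perpendicularity gives MF at right angles to DM, so MF runs at 108°; with |MF| = 23.4, F = (6.89, 26.8). The perpendicularity gives FA at right angles to MF, so FA runs at -162°; with |FA| = 14.8, A = (-7.21, 22.3). ∠FAR = 64.1° gives AR at -46.4° from the x-axis; with |AR| = 13.7, R = (2.24, 12.3). AR is perpendicular to RV, so RV runs at 43.6°; with |RV| = 12.1, V = (11.0, 20.7). RV ⟂ VS, so VS runs at 134°; with |VS| = 11.7, S = (2.93, 29.2). Then |FS| = |S − F| = 4.63.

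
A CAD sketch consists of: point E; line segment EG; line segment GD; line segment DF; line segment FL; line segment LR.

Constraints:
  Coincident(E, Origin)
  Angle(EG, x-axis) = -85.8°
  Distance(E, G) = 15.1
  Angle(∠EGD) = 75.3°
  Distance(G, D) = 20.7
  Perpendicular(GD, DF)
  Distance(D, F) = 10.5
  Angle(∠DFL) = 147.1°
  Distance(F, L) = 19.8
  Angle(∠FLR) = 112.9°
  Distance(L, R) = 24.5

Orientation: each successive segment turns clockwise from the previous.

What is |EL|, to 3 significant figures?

13.9

E is at the origin; EG runs at -85.8° with length 15.1, so G = (1.11, -15.1). ∠EGD = 75.3° gives GD at 170° from the x-axis; with |GD| = 20.7, D = (-19.2, -11.3). The perpendicularity gives DF at right angles to GD, so DF runs at 79.5°; with |DF| = 10.5, F = (-17.3, -0.963). ∠DFL = 147.1° gives FL at 46.6° from the x-axis; with |FL| = 19.8, L = (-3.73, 13.4). Then |EL| = |L − E| = 13.9.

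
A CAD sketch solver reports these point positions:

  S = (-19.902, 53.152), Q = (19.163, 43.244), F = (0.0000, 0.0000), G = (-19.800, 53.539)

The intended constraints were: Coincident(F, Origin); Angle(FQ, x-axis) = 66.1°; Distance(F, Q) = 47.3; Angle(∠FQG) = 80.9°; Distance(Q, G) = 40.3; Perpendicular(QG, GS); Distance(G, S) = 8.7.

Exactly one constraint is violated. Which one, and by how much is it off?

Distance(G, S) = 8.7 — off by 8.30.

F = (0.00, 0.00) ✓; FQ at 66.10° ✓; |FQ| = 47.30 ✓; ∠FQG = 80.90° ✓; |QG| = 40.30 ✓; ∠(QG, GS) = 90.04° ✓; |GS| = 0.4002 ✗.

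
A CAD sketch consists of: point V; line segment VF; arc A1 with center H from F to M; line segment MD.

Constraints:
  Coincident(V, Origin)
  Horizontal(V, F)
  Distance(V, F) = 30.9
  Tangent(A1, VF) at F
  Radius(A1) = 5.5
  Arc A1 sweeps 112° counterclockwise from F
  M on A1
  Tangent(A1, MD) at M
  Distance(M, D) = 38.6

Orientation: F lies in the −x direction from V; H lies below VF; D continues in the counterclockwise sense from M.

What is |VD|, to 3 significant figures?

48.4

V is at the origin; VF is horizontal with |VF| = 30.9 and F on the −x side, so F = (-30.9, 0.00). The tangent condition forces HF to be normal to VF, so H = F + (0, -5.5) = (-30.9, -5.50). On A1, F sits at bearing 90° from H; a 112° counterclockwise sweep puts M at bearing 202°, so M = H + 5.5·(cos 202°, sin 202°) = (-36.0, -7.56). Since A1 is tangent to MD there, HM ⟂ MD, so MD runs along (−sin 202°, cos 202°); with |MD| = 38.6, D = (-21.5, -43.3). Then |VD| = |D − V| = 48.4.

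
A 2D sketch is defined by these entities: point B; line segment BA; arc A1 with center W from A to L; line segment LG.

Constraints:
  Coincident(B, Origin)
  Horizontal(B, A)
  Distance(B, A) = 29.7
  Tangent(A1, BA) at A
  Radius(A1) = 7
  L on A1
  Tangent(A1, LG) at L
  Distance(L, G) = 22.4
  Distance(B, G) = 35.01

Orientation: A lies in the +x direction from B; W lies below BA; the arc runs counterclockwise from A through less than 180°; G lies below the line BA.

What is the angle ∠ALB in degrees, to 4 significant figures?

122.8°

B is at the origin; B and A share the same y with |BA| = 29.7 and A on the +x side, so A = (29.70, 0.000). Since A1 is tangent to BA there, WA ⟂ BA, so W = A + (0, -7) = (29.70, -7.000). Since WL ⟂ LG (tangency), |WG| = √(7.0² + 22.4²) = 23.47 regardless of where L sits on A1. So G lies on both circle(B, 35.01) and circle(W, 23.47); the below-BA intersection is G = (20.32, -28.51). L is the foot of the tangent from G: L = (22.74, -6.243).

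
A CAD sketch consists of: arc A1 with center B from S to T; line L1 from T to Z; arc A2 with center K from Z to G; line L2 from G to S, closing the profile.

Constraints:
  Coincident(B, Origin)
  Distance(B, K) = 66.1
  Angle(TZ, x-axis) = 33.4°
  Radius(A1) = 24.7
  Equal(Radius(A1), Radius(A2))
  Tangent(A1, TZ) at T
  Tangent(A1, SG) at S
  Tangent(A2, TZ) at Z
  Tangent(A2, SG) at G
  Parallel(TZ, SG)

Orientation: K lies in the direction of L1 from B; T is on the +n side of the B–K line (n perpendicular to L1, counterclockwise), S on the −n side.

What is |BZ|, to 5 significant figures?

70.564

Tangency of A1 to both parallel lines with radius 24.7 puts T and S at B ± 24.7·n: T = (-13.597, 20.621), S = (13.597, -20.621). Equal radii place Z and G the same way about K: Z = K + 24.7·n = (41.587, 57.008), G = K − 24.7·n = (68.780, 15.766). Then |BZ| = |Z − B| = 70.564.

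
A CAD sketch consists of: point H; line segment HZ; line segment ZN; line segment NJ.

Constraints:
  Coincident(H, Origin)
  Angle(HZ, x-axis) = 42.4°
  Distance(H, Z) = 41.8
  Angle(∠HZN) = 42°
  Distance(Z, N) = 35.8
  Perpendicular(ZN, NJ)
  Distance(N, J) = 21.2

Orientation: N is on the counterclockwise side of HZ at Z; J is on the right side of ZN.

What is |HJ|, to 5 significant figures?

49.397

H is at the origin; HZ runs at 42.4° with length 41.8, so Z = 41.8·(cos 42.4°, sin 42.4°) = (30.867, 28.186). ∠HZN = 42.0°, so ZN runs at 42.4° + (180° − 42.0°) = 180.40° from the x-axis; with |ZN| = 35.8, N = Z + 35.8·(cos 180.40°, sin 180.40°) = (-4.9317, 27.936). ZN ⟂ NJ; with |NJ| = 21.2 on the right of ZN, J = N + 21.2·(-0.0069813, 0.99998) = (-5.0797, 49.135). Then |HJ| = |J − H| = 49.397.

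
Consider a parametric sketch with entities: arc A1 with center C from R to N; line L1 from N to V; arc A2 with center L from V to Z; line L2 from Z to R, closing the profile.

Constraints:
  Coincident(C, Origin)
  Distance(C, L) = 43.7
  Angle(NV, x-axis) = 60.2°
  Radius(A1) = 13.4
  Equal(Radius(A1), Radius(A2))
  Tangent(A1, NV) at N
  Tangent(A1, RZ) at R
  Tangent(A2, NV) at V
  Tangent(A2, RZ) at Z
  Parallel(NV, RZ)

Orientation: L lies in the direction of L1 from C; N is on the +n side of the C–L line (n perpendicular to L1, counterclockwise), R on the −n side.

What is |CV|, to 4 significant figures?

45.71

The slot axis is L1's direction at 60.2°, so u = (cos 60.2°, sin 60.2°) = (0.4970, 0.8678) and n = (−sin 60.2°, cos 60.2°) = (-0.8678, 0.4970). C is at the origin and L lies 43.7 along u from C, so L = 43.7·u = (21.72, 37.92). Tangency of A1 to both parallel lines with radius 13.4 puts N and R at C ± 13.4·n: N = (-11.63, 6.659), R = (11.63, -6.659). Equal radii place V and Z the same way about L: V = L + 13.4·n = (10.09, 44.58), Z = L − 13.4·n = (33.35, 31.26). Then |CV| = |V − C| = 45.71.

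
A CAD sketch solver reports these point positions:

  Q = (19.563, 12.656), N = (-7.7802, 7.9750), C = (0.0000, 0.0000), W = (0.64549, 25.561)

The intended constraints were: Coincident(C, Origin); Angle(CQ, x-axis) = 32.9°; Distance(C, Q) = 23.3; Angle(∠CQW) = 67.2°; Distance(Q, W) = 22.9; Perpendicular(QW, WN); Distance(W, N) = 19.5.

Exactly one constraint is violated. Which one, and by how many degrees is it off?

Perpendicular(QW, WN) — off by 8.70°.

C = (0.00, 0.00) ✓; CQ at 32.90° ✓; |CQ| = 23.30 ✓; ∠CQW = 67.20° ✓; |QW| = 22.90 ✓; ∠(QW, WN) = 98.70° ✗; |WN| = 19.50 ✓.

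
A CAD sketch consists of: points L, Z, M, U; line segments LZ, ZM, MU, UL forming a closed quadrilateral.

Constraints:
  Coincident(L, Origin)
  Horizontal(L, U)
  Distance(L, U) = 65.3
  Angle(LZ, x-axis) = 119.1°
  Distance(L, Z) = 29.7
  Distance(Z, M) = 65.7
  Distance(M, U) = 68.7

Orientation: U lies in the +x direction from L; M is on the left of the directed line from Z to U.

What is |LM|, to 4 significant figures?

74.83

Checks: |ZM| = 65.70 ✓; |MU| = 68.70 ✓.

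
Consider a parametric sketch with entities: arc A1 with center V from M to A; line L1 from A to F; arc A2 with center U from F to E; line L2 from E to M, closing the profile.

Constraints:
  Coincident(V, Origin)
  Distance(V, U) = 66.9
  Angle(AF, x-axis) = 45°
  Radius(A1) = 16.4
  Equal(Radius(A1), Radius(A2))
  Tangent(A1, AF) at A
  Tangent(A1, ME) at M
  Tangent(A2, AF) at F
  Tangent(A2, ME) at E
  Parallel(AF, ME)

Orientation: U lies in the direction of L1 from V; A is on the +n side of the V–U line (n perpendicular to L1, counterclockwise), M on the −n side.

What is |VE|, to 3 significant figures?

68.9

The slot axis is L1's direction at 45.0°, so u = (cos 45.0°, sin 45.0°) = (0.707, 0.707) and n = (−sin 45.0°, cos 45.0°) = (-0.707, 0.707). V is at the origin and U lies 66.9 along u from V, so U = 66.9·u = (47.3, 47.3). Tangency of A1 to both parallel lines with radius 16.4 puts A and M at V ± 16.4·n: A = (-11.6, 11.6), M = (11.6, -11.6). Equal radii place F and E the same way about U: F = U + 16.4·n = (35.7, 58.9), E = U − 16.4·n = (58.9, 35.7). Then |VE| = |E − V| = 68.9.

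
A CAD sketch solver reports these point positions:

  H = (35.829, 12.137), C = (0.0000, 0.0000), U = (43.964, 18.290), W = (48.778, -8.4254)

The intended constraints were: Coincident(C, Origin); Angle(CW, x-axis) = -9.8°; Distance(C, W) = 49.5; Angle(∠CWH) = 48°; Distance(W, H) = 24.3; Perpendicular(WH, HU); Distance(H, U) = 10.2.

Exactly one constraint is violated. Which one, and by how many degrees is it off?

Perpendicular(WH, HU) — off by 4.90°.

C = (0.00, 0.00) ✓; CW at -9.800° ✓; |CW| = 49.50 ✓; ∠CWH = 48.00° ✓; |WH| = 24.30 ✓; ∠(WH, HU) = 85.10° ✗; |HU| = 10.20 ✓.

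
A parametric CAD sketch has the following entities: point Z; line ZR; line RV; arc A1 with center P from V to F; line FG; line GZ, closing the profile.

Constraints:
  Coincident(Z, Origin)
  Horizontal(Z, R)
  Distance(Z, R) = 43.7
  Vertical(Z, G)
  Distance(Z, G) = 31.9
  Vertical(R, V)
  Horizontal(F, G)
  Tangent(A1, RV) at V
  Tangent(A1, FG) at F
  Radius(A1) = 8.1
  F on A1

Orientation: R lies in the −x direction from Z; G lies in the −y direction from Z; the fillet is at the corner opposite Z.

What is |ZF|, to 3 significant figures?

47.8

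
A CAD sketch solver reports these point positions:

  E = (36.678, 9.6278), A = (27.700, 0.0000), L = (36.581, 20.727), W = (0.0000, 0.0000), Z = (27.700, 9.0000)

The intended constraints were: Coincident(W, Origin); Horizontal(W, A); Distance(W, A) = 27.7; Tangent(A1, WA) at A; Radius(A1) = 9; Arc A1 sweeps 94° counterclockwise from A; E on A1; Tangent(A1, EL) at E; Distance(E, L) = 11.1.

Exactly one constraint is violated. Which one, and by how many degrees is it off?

Tangent(A1, EL) at E — off by 3.50°.

W = (0.00, 0.00) ✓; W.y = 0.00, A.y = 0.00 ✓; |WA| = 27.70 ✓; ∠(ZA, AW) = 90.00° ✓; |ZA| = 9.000 ✓; bearing(Z→E) − bearing(Z→A) = 94.00° ✓; |ZE| = 9.000 ✓; ∠(ZE, EL) = 93.50° ✗; |EL| = 11.10 ✓.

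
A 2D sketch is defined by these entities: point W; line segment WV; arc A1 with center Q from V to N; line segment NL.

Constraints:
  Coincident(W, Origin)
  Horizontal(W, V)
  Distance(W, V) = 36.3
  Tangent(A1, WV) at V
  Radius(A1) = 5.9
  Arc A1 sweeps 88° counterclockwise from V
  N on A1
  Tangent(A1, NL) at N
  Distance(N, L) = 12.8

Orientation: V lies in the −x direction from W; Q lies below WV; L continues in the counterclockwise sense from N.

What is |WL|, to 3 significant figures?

46.5

On A1, V sits at bearing 90° from Q; an 88° counterclockwise sweep puts N at bearing 178°, so N = Q + 5.9·(cos 178°, sin 178°) = (-42.2, -5.69). A1 meets NL tangentially, so QN is at right angles to NL, so NL runs along (−sin 178°, cos 178°); with |NL| = 12.8, L = (-42.6, -18.5). Then |WL| = |L − W| = 46.5.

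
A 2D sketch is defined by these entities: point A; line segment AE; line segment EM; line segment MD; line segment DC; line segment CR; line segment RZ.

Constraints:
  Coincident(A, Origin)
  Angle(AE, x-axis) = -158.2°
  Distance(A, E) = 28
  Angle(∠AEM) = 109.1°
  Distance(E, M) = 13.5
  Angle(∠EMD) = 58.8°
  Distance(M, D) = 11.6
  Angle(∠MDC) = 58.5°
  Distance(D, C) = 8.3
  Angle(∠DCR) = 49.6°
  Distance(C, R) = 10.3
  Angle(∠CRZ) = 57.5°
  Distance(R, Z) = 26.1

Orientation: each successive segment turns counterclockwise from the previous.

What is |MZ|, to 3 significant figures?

29.6

∠DCR = 49.6° gives CR at -74.2° from the x-axis; with |CR| = 10.3, R = (-20.5, -23.9). ∠CRZ = 57.5° gives RZ at 48.3° from the x-axis; with |RZ| = 26.1, Z = (-3.11, -4.38). Then |MZ| = |Z − M| = 29.6.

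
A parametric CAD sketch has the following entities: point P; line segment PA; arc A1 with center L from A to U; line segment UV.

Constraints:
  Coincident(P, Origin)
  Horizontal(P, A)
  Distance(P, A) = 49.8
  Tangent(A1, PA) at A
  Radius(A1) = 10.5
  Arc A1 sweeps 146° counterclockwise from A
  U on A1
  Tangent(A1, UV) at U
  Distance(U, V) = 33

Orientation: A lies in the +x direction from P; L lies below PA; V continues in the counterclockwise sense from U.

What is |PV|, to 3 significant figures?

80.6

On A1, A sits at bearing 90° from L; a 146° counterclockwise sweep puts U at bearing 236°, so U = L + 10.5·(cos 236°, sin 236°) = (43.9, -19.2). A1 meets UV tangentially, so LU is at right angles to UV, so UV runs along (−sin 236°, cos 236°); with |UV| = 33.0, V = (71.3, -37.7). Then |PV| = |V − P| = 80.6.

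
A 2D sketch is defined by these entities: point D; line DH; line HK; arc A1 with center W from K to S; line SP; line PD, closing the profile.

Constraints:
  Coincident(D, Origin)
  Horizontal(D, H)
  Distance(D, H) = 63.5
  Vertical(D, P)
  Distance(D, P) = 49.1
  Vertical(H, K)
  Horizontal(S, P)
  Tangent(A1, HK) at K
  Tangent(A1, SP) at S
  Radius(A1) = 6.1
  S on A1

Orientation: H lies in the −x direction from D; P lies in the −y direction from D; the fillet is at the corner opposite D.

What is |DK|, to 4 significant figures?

76.69

The virtual corner opposite D is at (-63.50, -49.10). Tangency of A1 to HK means the radius WK is perpendicular to HK and tangency of A1 to SP means the radius WS is perpendicular to SP, with radius 6.1, so the center W sits 6.1 in from both sides at W = (-57.40, -43.00). That places the tangent points at K = (-63.50, -43.00) on HK and S = (-57.40, -49.10) on SP. Then |DK| = |K − D| = 76.69.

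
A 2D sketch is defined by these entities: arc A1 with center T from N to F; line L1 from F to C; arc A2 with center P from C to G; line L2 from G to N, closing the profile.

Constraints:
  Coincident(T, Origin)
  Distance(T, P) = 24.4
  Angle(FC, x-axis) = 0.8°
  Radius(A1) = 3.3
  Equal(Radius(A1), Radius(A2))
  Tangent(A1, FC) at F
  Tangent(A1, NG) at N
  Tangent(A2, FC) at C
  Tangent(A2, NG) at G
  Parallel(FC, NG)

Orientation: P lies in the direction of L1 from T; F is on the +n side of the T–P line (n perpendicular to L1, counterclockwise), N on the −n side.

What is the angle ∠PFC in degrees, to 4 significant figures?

7.702°

The slot axis is L1's direction at 0.8°, so u = (cos 0.8°, sin 0.8°) = (0.9999, 0.01396) and n = (−sin 0.8°, cos 0.8°) = (-0.01396, 0.9999). T is at the origin and P lies 24.4 along u from T, so P = 24.4·u = (24.40, 0.3407). Tangency of A1 to both parallel lines with radius 3.3 puts F and N at T ± 3.3·n: F = (-0.04608, 3.300), N = (0.04608, -3.300). Equal radii place C and G the same way about P: C = P + 3.3·n = (24.35, 3.640), G = P − 3.3·n = (24.44, -2.959). Then cos ∠PFC = FP·FC / (|FP||FC|), giving 7.702°.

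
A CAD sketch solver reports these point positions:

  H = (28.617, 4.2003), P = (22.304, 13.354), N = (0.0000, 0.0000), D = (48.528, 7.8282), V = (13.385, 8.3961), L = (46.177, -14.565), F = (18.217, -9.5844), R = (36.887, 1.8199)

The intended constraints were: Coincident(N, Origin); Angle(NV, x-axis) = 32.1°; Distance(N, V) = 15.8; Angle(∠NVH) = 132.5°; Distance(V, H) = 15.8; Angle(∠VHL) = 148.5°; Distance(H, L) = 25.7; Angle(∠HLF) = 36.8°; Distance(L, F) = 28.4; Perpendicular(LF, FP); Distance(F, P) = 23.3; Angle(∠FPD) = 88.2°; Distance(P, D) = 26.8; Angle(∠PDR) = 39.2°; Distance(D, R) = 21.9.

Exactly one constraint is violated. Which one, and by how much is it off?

Distance(D, R) = 21.9 — off by 8.80.

N = (0.00, 0.00) ✓; NV at 32.10° ✓; |NV| = 15.80 ✓; ∠NVH = 132.5° ✓; |VH| = 15.80 ✓; ∠VHL = 148.5° ✓; |HL| = 25.70 ✓; ∠HLF = 36.80° ✓; |LF| = 28.40 ✓; ∠(LF, FP) = 90.00° ✓; |FP| = 23.30 ✓; ∠FPD = 88.20° ✓; |PD| = 26.80 ✓; ∠PDR = 39.20° ✓; |DR| = 13.10 ✗.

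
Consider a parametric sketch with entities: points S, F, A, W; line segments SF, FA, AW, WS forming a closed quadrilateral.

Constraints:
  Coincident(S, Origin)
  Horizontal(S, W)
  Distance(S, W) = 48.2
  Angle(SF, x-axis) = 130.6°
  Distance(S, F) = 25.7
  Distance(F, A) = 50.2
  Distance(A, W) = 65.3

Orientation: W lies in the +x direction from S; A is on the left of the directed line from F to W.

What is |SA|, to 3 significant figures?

59.5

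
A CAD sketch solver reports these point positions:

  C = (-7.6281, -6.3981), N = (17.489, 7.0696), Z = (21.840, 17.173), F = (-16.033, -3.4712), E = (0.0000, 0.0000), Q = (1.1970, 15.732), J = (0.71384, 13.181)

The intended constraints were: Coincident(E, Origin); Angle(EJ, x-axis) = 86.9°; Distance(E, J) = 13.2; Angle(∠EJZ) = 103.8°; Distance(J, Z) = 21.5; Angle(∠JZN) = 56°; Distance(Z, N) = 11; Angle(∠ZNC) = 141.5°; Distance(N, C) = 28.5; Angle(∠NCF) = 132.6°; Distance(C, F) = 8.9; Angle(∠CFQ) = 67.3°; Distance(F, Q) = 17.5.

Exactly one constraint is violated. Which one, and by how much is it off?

Distance(F, Q) = 17.5 — off by 8.30.

E = (0.00, 0.00) ✓; EJ at 86.90° ✓; |EJ| = 13.20 ✓; ∠EJZ = 103.8° ✓; |JZ| = 21.50 ✓; ∠JZN = 56.00° ✓; |ZN| = 11.00 ✓; ∠ZNC = 141.5° ✓; |NC| = 28.50 ✓; ∠NCF = 132.6° ✓; |CF| = 8.900 ✓; ∠CFQ = 67.30° ✓; |FQ| = 25.80 ✗.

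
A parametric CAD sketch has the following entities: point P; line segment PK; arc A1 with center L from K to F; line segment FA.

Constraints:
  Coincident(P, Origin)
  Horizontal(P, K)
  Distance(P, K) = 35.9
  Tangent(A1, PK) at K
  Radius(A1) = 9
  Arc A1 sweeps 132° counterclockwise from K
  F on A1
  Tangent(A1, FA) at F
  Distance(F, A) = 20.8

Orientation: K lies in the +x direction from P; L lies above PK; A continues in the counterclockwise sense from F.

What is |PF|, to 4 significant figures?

45.16

P is at the origin; P and K share the same y with |PK| = 35.9 and K on the +x side, so K = (35.90, 0.000). A1 meets PK tangentially, so LK is at right angles to PK, so L = K + (0, 9) = (35.90, 9.000). On A1, K sits at bearing -90° from L; a 132° counterclockwise sweep puts F at bearing 42°, so F = L + 9.0·(cos 42°, sin 42°) = (42.59, 15.02). Then |PF| = |F − P| = 45.16.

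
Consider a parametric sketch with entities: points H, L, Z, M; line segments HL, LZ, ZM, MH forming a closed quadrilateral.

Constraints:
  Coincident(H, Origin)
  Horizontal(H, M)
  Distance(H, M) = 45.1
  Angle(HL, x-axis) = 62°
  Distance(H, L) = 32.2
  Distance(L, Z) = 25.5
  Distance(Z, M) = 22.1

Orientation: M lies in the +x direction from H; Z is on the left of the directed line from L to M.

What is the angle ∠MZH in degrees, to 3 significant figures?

75.9°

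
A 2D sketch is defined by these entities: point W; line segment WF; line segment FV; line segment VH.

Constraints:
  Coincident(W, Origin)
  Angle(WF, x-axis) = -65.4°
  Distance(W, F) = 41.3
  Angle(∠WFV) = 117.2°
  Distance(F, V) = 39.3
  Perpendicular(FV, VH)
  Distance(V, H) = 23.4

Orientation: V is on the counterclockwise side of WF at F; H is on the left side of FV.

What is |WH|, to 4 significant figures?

59.69

W is at the origin; WF runs at -65.4° with length 41.3, so F = 41.3·(cos -65.4°, sin -65.4°) = (17.19, -37.55). ∠WFV = 117.2°, so FV runs at -65.4° + (180° − 117.2°) = -2.600° from the x-axis; with |FV| = 39.3, V = F + 39.3·(cos -2.600°, sin -2.600°) = (56.45, -39.33). FV ⟂ VH; with |VH| = 23.4 on the left of FV, H = V + 23.4·(0.04536, 0.9990) = (57.51, -15.96). Then |WH| = |H − W| = 59.69.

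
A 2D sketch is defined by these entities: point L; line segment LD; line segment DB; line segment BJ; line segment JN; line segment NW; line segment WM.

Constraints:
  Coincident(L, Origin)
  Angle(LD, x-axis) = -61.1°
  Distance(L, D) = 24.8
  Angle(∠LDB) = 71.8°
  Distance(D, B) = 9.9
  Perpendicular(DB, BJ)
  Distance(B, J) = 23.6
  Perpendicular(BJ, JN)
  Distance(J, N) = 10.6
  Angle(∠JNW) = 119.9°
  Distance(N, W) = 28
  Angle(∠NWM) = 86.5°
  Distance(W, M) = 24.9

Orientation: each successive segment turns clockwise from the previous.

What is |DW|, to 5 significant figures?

14.673

L is at the origin; LD runs at -61.1° with length 24.8, so D = (11.985, -21.712). ∠LDB = 71.8° gives DB at -169.30° from the x-axis; with |DB| = 9.9, B = (2.2575, -23.550). DB ⟂ BJ, so BJ runs at 100.70°; with |BJ| = 23.6, J = (-2.1242, -0.35996). BJ ⟂ JN, so JN runs at 10.700°; with |JN| = 10.6, N = (8.2915, 1.6081). ∠JNW = 119.9° gives NW at -49.400° from the x-axis; with |NW| = 28.0, W = (26.513, -19.651). Then |DW| = |W − D| = 14.673.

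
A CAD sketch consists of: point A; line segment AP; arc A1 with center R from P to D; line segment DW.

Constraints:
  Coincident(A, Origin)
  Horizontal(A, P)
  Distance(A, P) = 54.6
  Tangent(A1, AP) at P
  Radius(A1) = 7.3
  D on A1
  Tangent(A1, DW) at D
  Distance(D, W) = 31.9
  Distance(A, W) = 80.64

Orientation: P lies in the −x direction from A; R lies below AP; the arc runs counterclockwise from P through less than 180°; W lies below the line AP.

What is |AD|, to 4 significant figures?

61.58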